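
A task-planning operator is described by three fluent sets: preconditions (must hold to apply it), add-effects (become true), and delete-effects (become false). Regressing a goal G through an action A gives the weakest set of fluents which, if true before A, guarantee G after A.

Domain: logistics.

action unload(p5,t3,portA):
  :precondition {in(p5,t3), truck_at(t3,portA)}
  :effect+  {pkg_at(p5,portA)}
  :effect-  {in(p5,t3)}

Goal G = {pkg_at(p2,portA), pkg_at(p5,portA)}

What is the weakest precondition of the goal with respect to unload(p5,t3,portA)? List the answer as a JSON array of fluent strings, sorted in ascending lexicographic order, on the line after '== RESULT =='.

Regress:
  G ∩ del = {}  (empty — regression defined)
  G \ add = {pkg_at(p2,portA), pkg_at(p5,portA)} \ {pkg_at(p5,portA)} = {pkg_at(p2,portA)}
  ∪ pre   = {pkg_at(p2,portA)} ∪ {in(p5,t3), truck_at(t3,portA)}
          = {in(p5,t3), pkg_at(p2,portA), truck_at(t3,portA)}

== RESULT ==
["in(p5,t3)", "pkg_at(p2,portA)", "truck_at(t3,portA)"]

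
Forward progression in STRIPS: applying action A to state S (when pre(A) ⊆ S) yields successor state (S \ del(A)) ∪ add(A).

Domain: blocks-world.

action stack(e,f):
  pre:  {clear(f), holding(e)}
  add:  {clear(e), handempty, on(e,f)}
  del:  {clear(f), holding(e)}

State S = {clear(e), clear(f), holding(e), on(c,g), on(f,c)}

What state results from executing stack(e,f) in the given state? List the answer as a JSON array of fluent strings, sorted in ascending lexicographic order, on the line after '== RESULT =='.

Compute (S \ del) ∪ add:
  pre ⊆ S: {clear(f), holding(e)} ⊆ S  — applicable
  S \ del = {clear(e), on(c,g), on(f,c)}
  ∪ add   = {clear(e), handempty, on(c,g), on(e,f), on(f,c)}

== RESULT ==
["clear(e)", "handempty", "on(c,g)", "on(e,f)", "on(f,c)"]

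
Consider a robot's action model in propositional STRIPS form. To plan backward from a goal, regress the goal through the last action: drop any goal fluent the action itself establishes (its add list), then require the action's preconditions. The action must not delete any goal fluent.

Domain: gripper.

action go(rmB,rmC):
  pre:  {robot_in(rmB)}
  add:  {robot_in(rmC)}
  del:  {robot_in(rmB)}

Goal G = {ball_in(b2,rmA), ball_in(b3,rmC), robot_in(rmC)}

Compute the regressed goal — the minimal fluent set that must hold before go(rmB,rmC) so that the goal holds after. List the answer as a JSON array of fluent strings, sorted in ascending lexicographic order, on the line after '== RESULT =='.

Regress:
  G ∩ del = {}  (empty — regression defined)
  G \ add = {ball_in(b2,rmA), ball_in(b3,rmC), robot_in(rmC)} \ {robot_in(rmC)} = {ball_in(b2,rmA), ball_in(b3,rmC)}
  ∪ pre   = {ball_in(b2,rmA), ball_in(b3,rmC)} ∪ {robot_in(rmB)}
          = {ball_in(b2,rmA), ball_in(b3,rmC), robot_in(rmB)}

== RESULT ==
["ball_in(b2,rmA)", "ball_in(b3,rmC)", "robot_in(rmB)"]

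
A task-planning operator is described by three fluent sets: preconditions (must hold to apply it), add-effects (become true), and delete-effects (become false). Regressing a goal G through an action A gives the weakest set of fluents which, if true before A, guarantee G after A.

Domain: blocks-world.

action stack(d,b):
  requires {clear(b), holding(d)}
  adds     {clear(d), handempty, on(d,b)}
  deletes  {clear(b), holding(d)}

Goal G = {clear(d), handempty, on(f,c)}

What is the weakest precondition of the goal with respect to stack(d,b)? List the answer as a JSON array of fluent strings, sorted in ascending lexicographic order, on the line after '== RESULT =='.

Compute (G \ add) ∪ pre:
  G ∩ del = {}  (empty — regression defined)
  G \ add = {clear(d), handempty, on(f,c)} \ {clear(d), handempty, on(d,b)} = {on(f,c)}
  ∪ pre   = {on(f,c)} ∪ {clear(b), holding(d)}
          = {clear(b), holding(d), on(f,c)}

== RESULT ==
["clear(b)", "holding(d)", "on(f,c)"]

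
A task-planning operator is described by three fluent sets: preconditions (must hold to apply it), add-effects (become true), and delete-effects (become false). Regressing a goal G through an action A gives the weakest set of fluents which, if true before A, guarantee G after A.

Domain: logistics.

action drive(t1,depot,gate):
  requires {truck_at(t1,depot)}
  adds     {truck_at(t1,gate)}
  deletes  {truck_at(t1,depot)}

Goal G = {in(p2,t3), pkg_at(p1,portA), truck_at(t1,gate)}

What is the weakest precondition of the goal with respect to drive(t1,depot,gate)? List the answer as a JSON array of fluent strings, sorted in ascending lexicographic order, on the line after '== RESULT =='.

Regress:
  G ∩ del = {}  (empty — regression defined)
  G \ add = {in(p2,t3), pkg_at(p1,portA), truck_at(t1,gate)} \ {truck_at(t1,gate)} = {in(p2,t3), pkg_at(p1,portA)}
  ∪ pre   = {in(p2,t3), pkg_at(p1,portA)} ∪ {truck_at(t1,depot)}
          = {in(p2,t3), pkg_at(p1,portA), truck_at(t1,depot)}

== RESULT ==
["in(p2,t3)", "pkg_at(p1,portA)", "truck_at(t1,depot)"]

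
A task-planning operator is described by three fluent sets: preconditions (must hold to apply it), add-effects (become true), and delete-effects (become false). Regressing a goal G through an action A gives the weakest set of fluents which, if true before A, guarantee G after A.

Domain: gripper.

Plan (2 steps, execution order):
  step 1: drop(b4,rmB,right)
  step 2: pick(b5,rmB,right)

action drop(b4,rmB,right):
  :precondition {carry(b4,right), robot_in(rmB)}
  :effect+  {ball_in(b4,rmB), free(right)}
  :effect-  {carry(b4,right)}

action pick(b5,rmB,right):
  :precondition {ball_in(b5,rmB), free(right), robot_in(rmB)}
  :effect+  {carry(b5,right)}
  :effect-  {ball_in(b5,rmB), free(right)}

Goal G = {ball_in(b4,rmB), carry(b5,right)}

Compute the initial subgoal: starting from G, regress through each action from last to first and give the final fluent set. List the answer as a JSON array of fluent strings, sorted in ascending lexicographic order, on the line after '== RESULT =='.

Regress step by step:
  through step 2 (pick(b5,rmB,right)): drop {carry(b5,right)}, keep {ball_in(b4,rmB)}, require {ball_in(b5,rmB), free(right), robot_in(rmB)}
    → {ball_in(b4,rmB), ball_in(b5,rmB), free(right), robot_in(rmB)}
  through step 1 (drop(b4,rmB,right)): drop {ball_in(b4,rmB), free(right)}, keep {ball_in(b5,rmB), robot_in(rmB)}, require {carry(b4,right), robot_in(rmB)}
    → {ball_in(b5,rmB), carry(b4,right), robot_in(rmB)}

== RESULT ==
["ball_in(b5,rmB)", "carry(b4,right)", "robot_in(rmB)"]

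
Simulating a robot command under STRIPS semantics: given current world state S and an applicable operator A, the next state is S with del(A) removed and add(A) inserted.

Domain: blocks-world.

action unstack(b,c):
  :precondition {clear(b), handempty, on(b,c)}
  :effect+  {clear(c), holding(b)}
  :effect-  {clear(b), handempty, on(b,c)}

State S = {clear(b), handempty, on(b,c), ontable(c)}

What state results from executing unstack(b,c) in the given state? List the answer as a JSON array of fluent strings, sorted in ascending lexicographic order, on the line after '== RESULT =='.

Progress:
  pre ⊆ S: {clear(b), handempty, on(b,c)} ⊆ S  — applicable
  S \ del = {ontable(c)}
  ∪ add   = {clear(c), holding(b), ontable(c)}

== RESULT ==
["clear(c)", "holding(b)", "ontable(c)"]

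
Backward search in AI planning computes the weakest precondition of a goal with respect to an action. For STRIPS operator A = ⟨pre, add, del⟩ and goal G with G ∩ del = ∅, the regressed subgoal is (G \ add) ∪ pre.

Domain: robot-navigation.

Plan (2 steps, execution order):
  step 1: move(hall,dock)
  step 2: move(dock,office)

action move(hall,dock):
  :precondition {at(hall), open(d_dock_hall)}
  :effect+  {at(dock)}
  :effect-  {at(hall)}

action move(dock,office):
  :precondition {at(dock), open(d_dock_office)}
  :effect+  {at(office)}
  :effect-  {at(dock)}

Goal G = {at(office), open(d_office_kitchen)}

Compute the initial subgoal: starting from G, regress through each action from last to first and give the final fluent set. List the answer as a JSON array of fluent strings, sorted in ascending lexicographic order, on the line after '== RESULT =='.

Work backward from the goal:
  through step 2 (move(dock,office)): drop {at(office)}, keep {open(d_office_kitchen)}, require {at(dock), open(d_dock_office)}
    → {at(dock), open(d_dock_office), open(d_office_kitchen)}
  through step 1 (move(hall,dock)): drop {at(dock)}, keep {open(d_dock_office), open(d_office_kitchen)}, require {at(hall), open(d_dock_hall)}
    → {at(hall), open(d_dock_hall), open(d_dock_office), open(d_office_kitchen)}

== RESULT ==
["at(hall)", "open(d_dock_hall)", "open(d_dock_office)", "open(d_office_kitchen)"]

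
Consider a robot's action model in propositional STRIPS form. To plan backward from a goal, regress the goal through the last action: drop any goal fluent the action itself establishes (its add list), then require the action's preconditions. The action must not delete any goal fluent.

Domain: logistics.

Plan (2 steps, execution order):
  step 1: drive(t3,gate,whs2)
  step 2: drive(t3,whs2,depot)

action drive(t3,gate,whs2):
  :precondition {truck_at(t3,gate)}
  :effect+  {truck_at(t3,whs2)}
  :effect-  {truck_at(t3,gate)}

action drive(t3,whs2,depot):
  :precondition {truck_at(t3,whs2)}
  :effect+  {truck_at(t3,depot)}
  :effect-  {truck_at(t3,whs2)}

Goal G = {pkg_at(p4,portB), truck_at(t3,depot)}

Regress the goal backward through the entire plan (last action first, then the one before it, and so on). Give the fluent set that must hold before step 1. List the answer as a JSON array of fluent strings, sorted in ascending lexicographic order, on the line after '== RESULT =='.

Work backward from the goal:
  through step 2 (drive(t3,whs2,depot)): drop {truck_at(t3,depot)}, keep {pkg_at(p4,portB)}, require {truck_at(t3,whs2)}
    → {pkg_at(p4,portB), truck_at(t3,whs2)}
  through step 1 (drive(t3,gate,whs2)): drop {truck_at(t3,whs2)}, keep {pkg_at(p4,portB)}, require {truck_at(t3,gate)}
    → {pkg_at(p4,portB), truck_at(t3,gate)}

== RESULT ==
["pkg_at(p4,portB)", "truck_at(t3,gate)"]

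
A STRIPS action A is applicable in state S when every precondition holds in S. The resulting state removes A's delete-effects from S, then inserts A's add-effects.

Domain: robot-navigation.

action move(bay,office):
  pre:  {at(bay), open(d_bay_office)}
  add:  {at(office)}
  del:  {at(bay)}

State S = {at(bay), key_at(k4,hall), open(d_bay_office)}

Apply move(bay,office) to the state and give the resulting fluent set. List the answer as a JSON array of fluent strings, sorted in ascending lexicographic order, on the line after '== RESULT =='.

Compute (S \ del) ∪ add:
  pre ⊆ S: {at(bay), open(d_bay_office)} ⊆ S  — applicable
  S \ del = {key_at(k4,hall), open(d_bay_office)}
  ∪ add   = {at(office), key_at(k4,hall), open(d_bay_office)}

== RESULT ==
["at(office)", "key_at(k4,hall)", "open(d_bay_office)"]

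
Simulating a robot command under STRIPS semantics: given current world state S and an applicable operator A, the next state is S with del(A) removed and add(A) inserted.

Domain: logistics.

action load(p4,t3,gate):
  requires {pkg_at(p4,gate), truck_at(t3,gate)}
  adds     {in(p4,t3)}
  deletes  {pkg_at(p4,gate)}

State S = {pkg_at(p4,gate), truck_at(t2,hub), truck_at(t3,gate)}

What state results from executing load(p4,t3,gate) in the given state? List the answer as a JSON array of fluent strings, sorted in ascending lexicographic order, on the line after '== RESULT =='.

Progress:
  pre ⊆ S: {pkg_at(p4,gate), truck_at(t3,gate)} ⊆ S  — applicable
  S \ del = {truck_at(t2,hub), truck_at(t3,gate)}
  ∪ add   = {in(p4,t3), truck_at(t2,hub), truck_at(t3,gate)}

== RESULT ==
["in(p4,t3)", "truck_at(t2,hub)", "truck_at(t3,gate)"]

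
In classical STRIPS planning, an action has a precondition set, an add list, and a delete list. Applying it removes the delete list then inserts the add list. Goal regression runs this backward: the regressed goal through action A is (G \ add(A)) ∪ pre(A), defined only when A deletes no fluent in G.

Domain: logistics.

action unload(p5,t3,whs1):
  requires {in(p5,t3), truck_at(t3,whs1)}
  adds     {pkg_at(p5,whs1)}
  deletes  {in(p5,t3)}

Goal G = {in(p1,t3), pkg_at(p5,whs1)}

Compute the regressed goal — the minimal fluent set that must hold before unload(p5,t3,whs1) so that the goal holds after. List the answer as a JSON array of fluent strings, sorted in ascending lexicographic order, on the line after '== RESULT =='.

Regress:
  G ∩ del = {}  (empty — regression defined)
  G \ add = {in(p1,t3), pkg_at(p5,whs1)} \ {pkg_at(p5,whs1)} = {in(p1,t3)}
  ∪ pre   = {in(p1,t3)} ∪ {in(p5,t3), truck_at(t3,whs1)}
          = {in(p1,t3), in(p5,t3), truck_at(t3,whs1)}

== RESULT ==
["in(p1,t3)", "in(p5,t3)", "truck_at(t3,whs1)"]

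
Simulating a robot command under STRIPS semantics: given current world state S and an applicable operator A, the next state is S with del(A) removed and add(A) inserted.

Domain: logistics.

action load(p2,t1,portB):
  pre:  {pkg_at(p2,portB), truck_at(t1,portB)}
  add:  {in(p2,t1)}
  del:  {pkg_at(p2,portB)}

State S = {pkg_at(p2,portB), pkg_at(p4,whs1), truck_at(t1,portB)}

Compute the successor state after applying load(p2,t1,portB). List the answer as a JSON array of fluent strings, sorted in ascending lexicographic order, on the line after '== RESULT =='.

Compute (S \ del) ∪ add:
  pre ⊆ S: {pkg_at(p2,portB), truck_at(t1,portB)} ⊆ S  — applicable
  S \ del = {pkg_at(p4,whs1), truck_at(t1,portB)}
  ∪ add   = {in(p2,t1), pkg_at(p4,whs1), truck_at(t1,portB)}

== RESULT ==
["in(p2,t1)", "pkg_at(p4,whs1)", "truck_at(t1,portB)"]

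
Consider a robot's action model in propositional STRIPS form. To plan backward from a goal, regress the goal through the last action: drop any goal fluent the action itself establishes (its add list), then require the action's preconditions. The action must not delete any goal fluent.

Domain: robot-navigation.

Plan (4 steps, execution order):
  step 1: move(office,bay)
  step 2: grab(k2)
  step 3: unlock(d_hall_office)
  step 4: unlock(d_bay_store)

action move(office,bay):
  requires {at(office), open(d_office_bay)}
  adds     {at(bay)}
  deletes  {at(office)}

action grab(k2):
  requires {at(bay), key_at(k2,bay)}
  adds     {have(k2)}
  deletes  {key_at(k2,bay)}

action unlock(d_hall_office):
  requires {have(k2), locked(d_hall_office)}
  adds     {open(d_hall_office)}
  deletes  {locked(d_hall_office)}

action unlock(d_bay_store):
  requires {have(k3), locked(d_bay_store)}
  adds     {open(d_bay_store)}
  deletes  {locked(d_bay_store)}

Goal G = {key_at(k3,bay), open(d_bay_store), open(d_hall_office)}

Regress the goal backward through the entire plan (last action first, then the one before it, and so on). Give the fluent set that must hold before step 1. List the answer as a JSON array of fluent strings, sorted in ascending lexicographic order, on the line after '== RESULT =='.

Regress step by step:
  through step 4 (unlock(d_bay_store)): drop {open(d_bay_store)}, keep {key_at(k3,bay), open(d_hall_office)}, require {have(k3), locked(d_bay_store)}
    → {have(k3), key_at(k3,bay), locked(d_bay_store), open(d_hall_office)}
  through step 3 (unlock(d_hall_office)): drop {open(d_hall_office)}, keep {have(k3), key_at(k3,bay), locked(d_bay_store)}, require {have(k2), locked(d_hall_office)}
    → {have(k2), have(k3), key_at(k3,bay), locked(d_bay_store), locked(d_hall_office)}
  through step 2 (grab(k2)): drop {have(k2)}, keep {have(k3), key_at(k3,bay), locked(d_bay_store), locked(d_hall_office)}, require {at(bay), key_at(k2,bay)}
    → {at(bay), have(k3), key_at(k2,bay), key_at(k3,bay), locked(d_bay_store), locked(d_hall_office)}
  through step 1 (move(office,bay)): drop {at(bay)}, keep {have(k3), key_at(k2,bay), key_at(k3,bay), locked(d_bay_store), locked(d_hall_office)}, require {at(office), open(d_office_bay)}
    → {at(office), have(k3), key_at(k2,bay), key_at(k3,bay), locked(d_bay_store), locked(d_hall_office), open(d_office_bay)}

== RESULT ==
["at(office)", "have(k3)", "key_at(k2,bay)", "key_at(k3,bay)", "locked(d_bay_store)", "locked(d_hall_office)", "open(d_office_bay)"]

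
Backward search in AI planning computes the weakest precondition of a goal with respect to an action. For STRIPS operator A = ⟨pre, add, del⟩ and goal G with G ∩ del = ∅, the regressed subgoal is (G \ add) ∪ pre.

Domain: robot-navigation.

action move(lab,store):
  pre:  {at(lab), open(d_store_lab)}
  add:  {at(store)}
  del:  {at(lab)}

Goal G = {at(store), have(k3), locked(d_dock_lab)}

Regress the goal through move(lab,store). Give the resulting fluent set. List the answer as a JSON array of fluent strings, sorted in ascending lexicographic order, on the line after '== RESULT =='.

Regress:
  G ∩ del = {}  (empty — regression defined)
  G \ add = {at(store), have(k3), locked(d_dock_lab)} \ {at(store)} = {have(k3), locked(d_dock_lab)}
  ∪ pre   = {have(k3), locked(d_dock_lab)} ∪ {at(lab), open(d_store_lab)}
          = {at(lab), have(k3), locked(d_dock_lab), open(d_store_lab)}

== RESULT ==
["at(lab)", "have(k3)", "locked(d_dock_lab)", "open(d_store_lab)"]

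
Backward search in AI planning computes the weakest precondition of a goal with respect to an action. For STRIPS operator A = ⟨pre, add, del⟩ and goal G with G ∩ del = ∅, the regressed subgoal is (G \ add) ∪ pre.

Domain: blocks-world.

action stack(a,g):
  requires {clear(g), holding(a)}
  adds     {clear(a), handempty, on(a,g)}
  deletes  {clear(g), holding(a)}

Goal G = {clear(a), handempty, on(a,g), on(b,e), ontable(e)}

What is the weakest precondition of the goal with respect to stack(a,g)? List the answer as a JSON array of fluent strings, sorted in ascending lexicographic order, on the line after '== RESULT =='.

Regress:
  G ∩ del = {}  (empty — regression defined)
  G \ add = {clear(a), handempty, on(a,g), on(b,e), ontable(e)} \ {clear(a), handempty, on(a,g)} = {on(b,e), ontable(e)}
  ∪ pre   = {on(b,e), ontable(e)} ∪ {clear(g), holding(a)}
          = {clear(g), holding(a), on(b,e), ontable(e)}

== RESULT ==
["clear(g)", "holding(a)", "on(b,e)", "ontable(e)"]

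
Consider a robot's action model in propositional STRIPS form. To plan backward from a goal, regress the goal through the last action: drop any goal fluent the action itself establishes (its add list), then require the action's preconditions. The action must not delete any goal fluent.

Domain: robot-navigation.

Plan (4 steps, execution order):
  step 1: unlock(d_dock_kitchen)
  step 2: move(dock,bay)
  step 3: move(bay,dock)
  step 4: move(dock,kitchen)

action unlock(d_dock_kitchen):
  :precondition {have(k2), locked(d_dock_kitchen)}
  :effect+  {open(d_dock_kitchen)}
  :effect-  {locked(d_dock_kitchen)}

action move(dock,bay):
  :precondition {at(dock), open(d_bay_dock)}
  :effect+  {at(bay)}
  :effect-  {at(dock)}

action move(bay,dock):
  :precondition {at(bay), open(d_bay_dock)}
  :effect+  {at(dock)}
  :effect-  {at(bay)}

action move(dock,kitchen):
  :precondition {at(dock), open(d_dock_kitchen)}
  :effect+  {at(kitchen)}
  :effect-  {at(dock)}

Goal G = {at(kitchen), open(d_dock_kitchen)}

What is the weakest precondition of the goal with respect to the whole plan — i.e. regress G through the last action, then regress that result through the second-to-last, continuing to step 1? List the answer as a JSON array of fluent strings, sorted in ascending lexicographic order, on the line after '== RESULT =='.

Work backward from the goal:
  through step 4 (move(dock,kitchen)): drop {at(kitchen)}, keep {open(d_dock_kitchen)}, require {at(dock), open(d_dock_kitchen)}
    → {at(dock), open(d_dock_kitchen)}
  through step 3 (move(bay,dock)): drop {at(dock)}, keep {open(d_dock_kitchen)}, require {at(bay), open(d_bay_dock)}
    → {at(bay), open(d_bay_dock), open(d_dock_kitchen)}
  through step 2 (move(dock,bay)): drop {at(bay)}, keep {open(d_bay_dock), open(d_dock_kitchen)}, require {at(dock), open(d_bay_dock)}
    → {at(dock), open(d_bay_dock), open(d_dock_kitchen)}
  through step 1 (unlock(d_dock_kitchen)): drop {open(d_dock_kitchen)}, keep {at(dock), open(d_bay_dock)}, require {have(k2), locked(d_dock_kitchen)}
    → {at(dock), have(k2), locked(d_dock_kitchen), open(d_bay_dock)}

== RESULT ==
["at(dock)", "have(k2)", "locked(d_dock_kitchen)", "open(d_bay_dock)"]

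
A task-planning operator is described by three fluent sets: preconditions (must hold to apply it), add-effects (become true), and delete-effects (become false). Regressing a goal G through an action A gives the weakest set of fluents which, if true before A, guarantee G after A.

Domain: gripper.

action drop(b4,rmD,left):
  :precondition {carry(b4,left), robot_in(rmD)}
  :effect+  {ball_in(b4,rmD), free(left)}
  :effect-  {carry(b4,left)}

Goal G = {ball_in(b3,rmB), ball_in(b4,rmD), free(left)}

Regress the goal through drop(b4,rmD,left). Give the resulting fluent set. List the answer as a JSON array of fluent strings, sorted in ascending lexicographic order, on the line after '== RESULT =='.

Regress:
  G ∩ del = {}  (empty — regression defined)
  G \ add = {ball_in(b3,rmB), ball_in(b4,rmD), free(left)} \ {ball_in(b4,rmD), free(left)} = {ball_in(b3,rmB)}
  ∪ pre   = {ball_in(b3,rmB)} ∪ {carry(b4,left), robot_in(rmD)}
          = {ball_in(b3,rmB), carry(b4,left), robot_in(rmD)}

== RESULT ==
["ball_in(b3,rmB)", "carry(b4,left)", "robot_in(rmD)"]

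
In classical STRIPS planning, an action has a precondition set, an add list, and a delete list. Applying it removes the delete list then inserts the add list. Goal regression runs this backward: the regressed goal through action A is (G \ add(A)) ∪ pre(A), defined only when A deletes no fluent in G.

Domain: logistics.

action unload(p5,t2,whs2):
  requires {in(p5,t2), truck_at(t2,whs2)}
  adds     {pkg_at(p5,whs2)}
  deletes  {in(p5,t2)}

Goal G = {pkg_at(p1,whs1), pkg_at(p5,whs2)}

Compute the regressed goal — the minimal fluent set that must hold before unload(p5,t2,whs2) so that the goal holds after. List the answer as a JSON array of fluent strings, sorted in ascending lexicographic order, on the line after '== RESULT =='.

Regress:
  G ∩ del = {}  (empty — regression defined)
  G \ add = {pkg_at(p1,whs1), pkg_at(p5,whs2)} \ {pkg_at(p5,whs2)} = {pkg_at(p1,whs1)}
  ∪ pre   = {pkg_at(p1,whs1)} ∪ {in(p5,t2), truck_at(t2,whs2)}
          = {in(p5,t2), pkg_at(p1,whs1), truck_at(t2,whs2)}

== RESULT ==
["in(p5,t2)", "pkg_at(p1,whs1)", "truck_at(t2,whs2)"]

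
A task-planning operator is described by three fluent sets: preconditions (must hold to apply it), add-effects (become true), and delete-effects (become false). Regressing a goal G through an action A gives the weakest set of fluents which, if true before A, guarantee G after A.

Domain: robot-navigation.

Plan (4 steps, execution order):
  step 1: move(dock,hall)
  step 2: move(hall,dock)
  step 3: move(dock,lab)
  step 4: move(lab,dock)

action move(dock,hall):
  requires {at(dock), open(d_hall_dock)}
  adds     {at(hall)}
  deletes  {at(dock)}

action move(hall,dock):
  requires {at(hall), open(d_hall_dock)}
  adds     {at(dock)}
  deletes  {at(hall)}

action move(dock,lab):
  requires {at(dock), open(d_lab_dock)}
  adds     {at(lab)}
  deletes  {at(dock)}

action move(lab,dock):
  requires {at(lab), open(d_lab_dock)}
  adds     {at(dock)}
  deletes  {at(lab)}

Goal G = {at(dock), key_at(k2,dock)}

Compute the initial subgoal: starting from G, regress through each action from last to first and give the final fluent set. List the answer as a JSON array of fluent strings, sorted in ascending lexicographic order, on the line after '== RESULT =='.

Regress step by step:
  through step 4 (move(lab,dock)): drop {at(dock)}, keep {key_at(k2,dock)}, require {at(lab), open(d_lab_dock)}
    → {at(lab), key_at(k2,dock), open(d_lab_dock)}
  through step 3 (move(dock,lab)): drop {at(lab)}, keep {key_at(k2,dock), open(d_lab_dock)}, require {at(dock), open(d_lab_dock)}
    → {at(dock), key_at(k2,dock), open(d_lab_dock)}
  through step 2 (move(hall,dock)): drop {at(dock)}, keep {key_at(k2,dock), open(d_lab_dock)}, require {at(hall), open(d_hall_dock)}
    → {at(hall), key_at(k2,dock), open(d_hall_dock), open(d_lab_dock)}
  through step 1 (move(dock,hall)): drop {at(hall)}, keep {key_at(k2,dock), open(d_hall_dock), open(d_lab_dock)}, require {at(dock), open(d_hall_dock)}
    → {at(dock), key_at(k2,dock), open(d_hall_dock), open(d_lab_dock)}

== RESULT ==
["at(dock)", "key_at(k2,dock)", "open(d_hall_dock)", "open(d_lab_dock)"]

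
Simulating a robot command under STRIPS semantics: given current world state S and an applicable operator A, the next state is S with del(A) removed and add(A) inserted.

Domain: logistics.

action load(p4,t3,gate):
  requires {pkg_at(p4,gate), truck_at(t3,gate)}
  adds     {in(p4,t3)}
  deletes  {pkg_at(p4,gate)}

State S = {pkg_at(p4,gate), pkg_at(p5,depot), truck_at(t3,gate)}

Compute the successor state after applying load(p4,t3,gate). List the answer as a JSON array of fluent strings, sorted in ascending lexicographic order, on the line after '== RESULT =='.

Compute (S \ del) ∪ add:
  pre ⊆ S: {pkg_at(p4,gate), truck_at(t3,gate)} ⊆ S  — applicable
  S \ del = {pkg_at(p5,depot), truck_at(t3,gate)}
  ∪ add   = {in(p4,t3), pkg_at(p5,depot), truck_at(t3,gate)}

== RESULT ==
["in(p4,t3)", "pkg_at(p5,depot)", "truck_at(t3,gate)"]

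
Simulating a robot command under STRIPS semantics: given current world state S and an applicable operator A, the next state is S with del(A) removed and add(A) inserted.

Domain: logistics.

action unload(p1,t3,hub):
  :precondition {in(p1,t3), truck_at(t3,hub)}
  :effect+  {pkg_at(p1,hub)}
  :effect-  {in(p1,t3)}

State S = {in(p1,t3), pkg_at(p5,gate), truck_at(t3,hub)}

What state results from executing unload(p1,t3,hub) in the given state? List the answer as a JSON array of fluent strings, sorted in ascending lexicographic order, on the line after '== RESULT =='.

Progress:
  pre ⊆ S: {in(p1,t3), truck_at(t3,hub)} ⊆ S  — applicable
  S \ del = {pkg_at(p5,gate), truck_at(t3,hub)}
  ∪ add   = {pkg_at(p1,hub), pkg_at(p5,gate), truck_at(t3,hub)}

== RESULT ==
["pkg_at(p1,hub)", "pkg_at(p5,gate)", "truck_at(t3,hub)"]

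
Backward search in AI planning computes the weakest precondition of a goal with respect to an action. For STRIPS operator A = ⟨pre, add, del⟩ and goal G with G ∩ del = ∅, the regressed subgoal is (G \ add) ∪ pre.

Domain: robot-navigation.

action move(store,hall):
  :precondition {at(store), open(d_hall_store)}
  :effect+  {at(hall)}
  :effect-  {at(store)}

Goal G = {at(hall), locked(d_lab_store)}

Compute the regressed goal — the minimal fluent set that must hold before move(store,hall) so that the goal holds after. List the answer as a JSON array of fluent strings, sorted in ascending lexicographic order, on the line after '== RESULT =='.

Regress:
  G ∩ del = {}  (empty — regression defined)
  G \ add = {at(hall), locked(d_lab_store)} \ {at(hall)} = {locked(d_lab_store)}
  ∪ pre   = {locked(d_lab_store)} ∪ {at(store), open(d_hall_store)}
          = {at(store), locked(d_lab_store), open(d_hall_store)}

== RESULT ==
["at(store)", "locked(d_lab_store)", "open(d_hall_store)"]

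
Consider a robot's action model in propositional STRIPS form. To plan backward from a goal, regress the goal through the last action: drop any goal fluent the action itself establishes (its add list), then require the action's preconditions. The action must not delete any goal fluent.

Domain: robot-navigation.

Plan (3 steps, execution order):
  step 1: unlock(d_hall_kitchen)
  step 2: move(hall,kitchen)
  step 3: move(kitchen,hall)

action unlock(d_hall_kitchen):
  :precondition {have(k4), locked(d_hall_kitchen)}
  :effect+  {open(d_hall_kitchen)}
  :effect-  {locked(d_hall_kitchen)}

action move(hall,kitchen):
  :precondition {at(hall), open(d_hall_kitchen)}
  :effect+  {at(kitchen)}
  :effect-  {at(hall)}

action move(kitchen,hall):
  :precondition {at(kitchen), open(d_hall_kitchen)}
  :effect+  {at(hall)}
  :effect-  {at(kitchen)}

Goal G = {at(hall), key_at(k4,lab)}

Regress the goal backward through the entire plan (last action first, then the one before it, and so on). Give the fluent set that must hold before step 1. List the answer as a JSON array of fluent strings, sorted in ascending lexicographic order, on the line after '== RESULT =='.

Regress step by step:
  through step 3 (move(kitchen,hall)): drop {at(hall)}, keep {key_at(k4,lab)}, require {at(kitchen), open(d_hall_kitchen)}
    → {at(kitchen), key_at(k4,lab), open(d_hall_kitchen)}
  through step 2 (move(hall,kitchen)): drop {at(kitchen)}, keep {key_at(k4,lab), open(d_hall_kitchen)}, require {at(hall), open(d_hall_kitchen)}
    → {at(hall), key_at(k4,lab), open(d_hall_kitchen)}
  through step 1 (unlock(d_hall_kitchen)): drop {open(d_hall_kitchen)}, keep {at(hall), key_at(k4,lab)}, require {have(k4), locked(d_hall_kitchen)}
    → {at(hall), have(k4), key_at(k4,lab), locked(d_hall_kitchen)}

== RESULT ==
["at(hall)", "have(k4)", "key_at(k4,lab)", "locked(d_hall_kitchen)"]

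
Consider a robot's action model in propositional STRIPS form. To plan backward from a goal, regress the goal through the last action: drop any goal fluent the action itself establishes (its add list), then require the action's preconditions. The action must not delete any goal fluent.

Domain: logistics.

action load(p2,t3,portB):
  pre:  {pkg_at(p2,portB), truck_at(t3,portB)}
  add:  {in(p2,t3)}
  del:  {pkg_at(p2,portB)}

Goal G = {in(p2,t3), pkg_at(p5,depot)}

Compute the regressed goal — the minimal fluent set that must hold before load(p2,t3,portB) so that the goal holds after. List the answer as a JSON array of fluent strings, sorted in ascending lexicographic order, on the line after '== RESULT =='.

Compute (G \ add) ∪ pre:
  G ∩ del = {}  (empty — regression defined)
  G \ add = {in(p2,t3), pkg_at(p5,depot)} \ {in(p2,t3)} = {pkg_at(p5,depot)}
  ∪ pre   = {pkg_at(p5,depot)} ∪ {pkg_at(p2,portB), truck_at(t3,portB)}
          = {pkg_at(p2,portB), pkg_at(p5,depot), truck_at(t3,portB)}

== RESULT ==
["pkg_at(p2,portB)", "pkg_at(p5,depot)", "truck_at(t3,portB)"]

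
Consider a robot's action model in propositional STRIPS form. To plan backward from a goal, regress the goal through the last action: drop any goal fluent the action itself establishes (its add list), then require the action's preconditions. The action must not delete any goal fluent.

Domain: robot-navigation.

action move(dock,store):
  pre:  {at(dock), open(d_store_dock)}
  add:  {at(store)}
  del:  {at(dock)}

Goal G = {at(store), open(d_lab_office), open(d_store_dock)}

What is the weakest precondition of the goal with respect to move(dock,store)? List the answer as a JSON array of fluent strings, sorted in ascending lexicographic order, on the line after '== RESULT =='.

Compute (G \ add) ∪ pre:
  G ∩ del = {}  (empty — regression defined)
  G \ add = {at(store), open(d_lab_office), open(d_store_dock)} \ {at(store)} = {open(d_lab_office), open(d_store_dock)}
  ∪ pre   = {open(d_lab_office), open(d_store_dock)} ∪ {at(dock), open(d_store_dock)}
          = {at(dock), open(d_lab_office), open(d_store_dock)}

== RESULT ==
["at(dock)", "open(d_lab_office)", "open(d_store_dock)"]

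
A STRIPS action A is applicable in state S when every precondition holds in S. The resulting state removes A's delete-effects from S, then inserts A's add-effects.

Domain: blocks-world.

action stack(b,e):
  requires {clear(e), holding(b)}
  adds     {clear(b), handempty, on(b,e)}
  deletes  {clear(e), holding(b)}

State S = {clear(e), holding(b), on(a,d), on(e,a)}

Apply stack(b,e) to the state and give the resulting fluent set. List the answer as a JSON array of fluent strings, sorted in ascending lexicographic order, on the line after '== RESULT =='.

Compute (S \ del) ∪ add:
  pre ⊆ S: {clear(e), holding(b)} ⊆ S  — applicable
  S \ del = {on(a,d), on(e,a)}
  ∪ add   = {clear(b), handempty, on(a,d), on(b,e), on(e,a)}

== RESULT ==
["clear(b)", "handempty", "on(a,d)", "on(b,e)", "on(e,a)"]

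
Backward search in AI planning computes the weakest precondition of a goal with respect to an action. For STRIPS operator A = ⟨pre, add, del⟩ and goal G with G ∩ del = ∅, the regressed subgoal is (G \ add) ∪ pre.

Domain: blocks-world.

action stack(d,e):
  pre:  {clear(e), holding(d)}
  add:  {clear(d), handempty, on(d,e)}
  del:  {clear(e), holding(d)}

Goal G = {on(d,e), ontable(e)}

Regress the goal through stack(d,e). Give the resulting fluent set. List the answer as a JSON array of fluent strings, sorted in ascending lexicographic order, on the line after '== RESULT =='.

Compute (G \ add) ∪ pre:
  G ∩ del = {}  (empty — regression defined)
  G \ add = {on(d,e), ontable(e)} \ {clear(d), handempty, on(d,e)} = {ontable(e)}
  ∪ pre   = {ontable(e)} ∪ {clear(e), holding(d)}
          = {clear(e), holding(d), ontable(e)}

== RESULT ==
["clear(e)", "holding(d)", "ontable(e)"]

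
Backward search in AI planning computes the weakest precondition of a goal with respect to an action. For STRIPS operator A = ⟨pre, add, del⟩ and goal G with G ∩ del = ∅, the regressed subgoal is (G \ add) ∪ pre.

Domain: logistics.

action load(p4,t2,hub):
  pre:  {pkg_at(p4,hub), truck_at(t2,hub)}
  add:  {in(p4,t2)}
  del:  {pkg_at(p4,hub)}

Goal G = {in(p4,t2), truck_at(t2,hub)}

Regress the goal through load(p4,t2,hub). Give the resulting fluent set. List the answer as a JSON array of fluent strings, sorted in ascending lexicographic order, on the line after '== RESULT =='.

Regress:
  G ∩ del = {}  (empty — regression defined)
  G \ add = {in(p4,t2), truck_at(t2,hub)} \ {in(p4,t2)} = {truck_at(t2,hub)}
  ∪ pre   = {truck_at(t2,hub)} ∪ {pkg_at(p4,hub), truck_at(t2,hub)}
          = {pkg_at(p4,hub), truck_at(t2,hub)}

== RESULT ==
["pkg_at(p4,hub)", "truck_at(t2,hub)"]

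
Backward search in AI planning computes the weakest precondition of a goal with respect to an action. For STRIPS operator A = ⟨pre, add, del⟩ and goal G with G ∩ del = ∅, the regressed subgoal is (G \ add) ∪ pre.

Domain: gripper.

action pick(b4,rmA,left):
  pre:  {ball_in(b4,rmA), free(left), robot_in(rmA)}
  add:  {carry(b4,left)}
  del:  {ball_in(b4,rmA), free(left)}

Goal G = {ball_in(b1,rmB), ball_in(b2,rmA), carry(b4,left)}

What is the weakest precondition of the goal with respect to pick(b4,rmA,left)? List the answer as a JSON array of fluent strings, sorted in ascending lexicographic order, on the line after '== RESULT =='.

Compute (G \ add) ∪ pre:
  G ∩ del = {}  (empty — regression defined)
  G \ add = {ball_in(b1,rmB), ball_in(b2,rmA), carry(b4,left)} \ {carry(b4,left)} = {ball_in(b1,rmB), ball_in(b2,rmA)}
  ∪ pre   = {ball_in(b1,rmB), ball_in(b2,rmA)} ∪ {ball_in(b4,rmA), free(left), robot_in(rmA)}
          = {ball_in(b1,rmB), ball_in(b2,rmA), ball_in(b4,rmA), free(left), robot_in(rmA)}

== RESULT ==
["ball_in(b1,rmB)", "ball_in(b2,rmA)", "ball_in(b4,rmA)", "free(left)", "robot_in(rmA)"]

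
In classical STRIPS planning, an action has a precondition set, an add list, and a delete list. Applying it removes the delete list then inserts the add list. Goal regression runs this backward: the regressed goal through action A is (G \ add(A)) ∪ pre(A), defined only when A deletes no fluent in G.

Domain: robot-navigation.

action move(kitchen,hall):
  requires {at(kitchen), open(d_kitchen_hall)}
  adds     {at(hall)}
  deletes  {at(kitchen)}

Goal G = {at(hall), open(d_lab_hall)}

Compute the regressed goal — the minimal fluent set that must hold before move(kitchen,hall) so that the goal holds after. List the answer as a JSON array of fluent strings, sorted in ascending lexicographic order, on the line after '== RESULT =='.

Compute (G \ add) ∪ pre:
  G ∩ del = {}  (empty — regression defined)
  G \ add = {at(hall), open(d_lab_hall)} \ {at(hall)} = {open(d_lab_hall)}
  ∪ pre   = {open(d_lab_hall)} ∪ {at(kitchen), open(d_kitchen_hall)}
          = {at(kitchen), open(d_kitchen_hall), open(d_lab_hall)}

== RESULT ==
["at(kitchen)", "open(d_kitchen_hall)", "open(d_lab_hall)"]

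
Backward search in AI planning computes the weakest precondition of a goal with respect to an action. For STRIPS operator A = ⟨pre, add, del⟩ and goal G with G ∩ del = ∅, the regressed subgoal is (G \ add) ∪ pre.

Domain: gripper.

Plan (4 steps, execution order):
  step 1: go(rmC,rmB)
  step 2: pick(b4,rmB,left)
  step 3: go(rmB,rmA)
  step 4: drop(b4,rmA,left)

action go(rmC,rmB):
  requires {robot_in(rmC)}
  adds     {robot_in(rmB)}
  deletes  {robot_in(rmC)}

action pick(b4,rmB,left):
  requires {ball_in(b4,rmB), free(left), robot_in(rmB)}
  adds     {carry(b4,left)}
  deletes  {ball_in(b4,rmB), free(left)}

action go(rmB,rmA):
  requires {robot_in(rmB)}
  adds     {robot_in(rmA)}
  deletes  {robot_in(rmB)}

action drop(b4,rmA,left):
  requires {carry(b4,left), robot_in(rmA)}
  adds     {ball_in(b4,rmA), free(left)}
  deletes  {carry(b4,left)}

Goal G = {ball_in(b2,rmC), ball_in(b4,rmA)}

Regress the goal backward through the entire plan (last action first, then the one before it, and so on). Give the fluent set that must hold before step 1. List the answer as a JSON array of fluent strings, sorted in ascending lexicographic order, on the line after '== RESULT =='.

Work backward from the goal:
  through step 4 (drop(b4,rmA,left)): drop {ball_in(b4,rmA)}, keep {ball_in(b2,rmC)}, require {carry(b4,left), robot_in(rmA)}
    → {ball_in(b2,rmC), carry(b4,left), robot_in(rmA)}
  through step 3 (go(rmB,rmA)): drop {robot_in(rmA)}, keep {ball_in(b2,rmC), carry(b4,left)}, require {robot_in(rmB)}
    → {ball_in(b2,rmC), carry(b4,left), robot_in(rmB)}
  through step 2 (pick(b4,rmB,left)): drop {carry(b4,left)}, keep {ball_in(b2,rmC), robot_in(rmB)}, require {ball_in(b4,rmB), free(left), robot_in(rmB)}
    → {ball_in(b2,rmC), ball_in(b4,rmB), free(left), robot_in(rmB)}
  through step 1 (go(rmC,rmB)): drop {robot_in(rmB)}, keep {ball_in(b2,rmC), ball_in(b4,rmB), free(left)}, require {robot_in(rmC)}
    → {ball_in(b2,rmC), ball_in(b4,rmB), free(left), robot_in(rmC)}

== RESULT ==
["ball_in(b2,rmC)", "ball_in(b4,rmB)", "free(left)", "robot_in(rmC)"]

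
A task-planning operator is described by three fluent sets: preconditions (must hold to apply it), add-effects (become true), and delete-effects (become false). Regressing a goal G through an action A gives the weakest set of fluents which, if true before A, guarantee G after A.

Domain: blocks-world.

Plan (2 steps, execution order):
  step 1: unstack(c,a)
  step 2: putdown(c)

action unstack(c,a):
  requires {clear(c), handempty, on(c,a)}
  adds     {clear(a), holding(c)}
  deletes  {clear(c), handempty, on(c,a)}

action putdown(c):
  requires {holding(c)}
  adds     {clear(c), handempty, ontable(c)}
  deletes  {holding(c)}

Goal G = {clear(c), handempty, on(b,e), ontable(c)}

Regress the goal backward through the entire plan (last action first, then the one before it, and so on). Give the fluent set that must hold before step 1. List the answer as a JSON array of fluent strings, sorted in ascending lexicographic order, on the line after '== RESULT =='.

Work backward from the goal:
  through step 2 (putdown(c)): drop {clear(c), handempty, ontable(c)}, keep {on(b,e)}, require {holding(c)}
    → {holding(c), on(b,e)}
  through step 1 (unstack(c,a)): drop {holding(c)}, keep {on(b,e)}, require {clear(c), handempty, on(c,a)}
    → {clear(c), handempty, on(b,e), on(c,a)}

== RESULT ==
["clear(c)", "handempty", "on(b,e)", "on(c,a)"]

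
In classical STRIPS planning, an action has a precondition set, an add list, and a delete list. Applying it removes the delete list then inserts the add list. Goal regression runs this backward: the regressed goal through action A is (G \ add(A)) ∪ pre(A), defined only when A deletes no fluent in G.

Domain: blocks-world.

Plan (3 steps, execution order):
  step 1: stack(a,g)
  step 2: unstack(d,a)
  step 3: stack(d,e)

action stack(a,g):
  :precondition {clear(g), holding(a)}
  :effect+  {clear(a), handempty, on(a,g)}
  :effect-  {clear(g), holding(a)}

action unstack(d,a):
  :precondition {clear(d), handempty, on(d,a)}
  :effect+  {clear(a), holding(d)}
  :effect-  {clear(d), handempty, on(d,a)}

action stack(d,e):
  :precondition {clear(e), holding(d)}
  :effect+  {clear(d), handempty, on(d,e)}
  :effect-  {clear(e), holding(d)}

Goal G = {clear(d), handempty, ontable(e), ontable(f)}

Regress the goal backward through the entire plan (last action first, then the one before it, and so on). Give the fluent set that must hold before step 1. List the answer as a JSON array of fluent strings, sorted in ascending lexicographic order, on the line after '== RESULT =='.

Regress step by step:
  through step 3 (stack(d,e)): drop {clear(d), handempty}, keep {ontable(e), ontable(f)}, require {clear(e), holding(d)}
    → {clear(e), holding(d), ontable(e), ontable(f)}
  through step 2 (unstack(d,a)): drop {holding(d)}, keep {clear(e), ontable(e), ontable(f)}, require {clear(d), handempty, on(d,a)}
    → {clear(d), clear(e), handempty, on(d,a), ontable(e), ontable(f)}
  through step 1 (stack(a,g)): drop {handempty}, keep {clear(d), clear(e), on(d,a), ontable(e), ontable(f)}, require {clear(g), holding(a)}
    → {clear(d), clear(e), clear(g), holding(a), on(d,a), ontable(e), ontable(f)}

== RESULT ==
["clear(d)", "clear(e)", "clear(g)", "holding(a)", "on(d,a)", "ontable(e)", "ontable(f)"]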